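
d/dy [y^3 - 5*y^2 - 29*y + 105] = 3*y^2 - 10*y - 29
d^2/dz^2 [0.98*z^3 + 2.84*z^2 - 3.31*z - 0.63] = 5.88*z + 5.68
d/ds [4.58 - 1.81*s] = -1.81000000000000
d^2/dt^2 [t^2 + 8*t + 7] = 2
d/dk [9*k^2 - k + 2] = 18*k - 1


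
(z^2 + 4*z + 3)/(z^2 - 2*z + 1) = (z^2 + 4*z + 3)/(z^2 - 2*z + 1)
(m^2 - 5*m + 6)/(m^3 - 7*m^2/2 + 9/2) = 2*(m - 2)/(2*m^2 - m - 3)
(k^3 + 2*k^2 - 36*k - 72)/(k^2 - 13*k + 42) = (k^2 + 8*k + 12)/(k - 7)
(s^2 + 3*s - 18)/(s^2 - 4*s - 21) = (-s^2 - 3*s + 18)/(-s^2 + 4*s + 21)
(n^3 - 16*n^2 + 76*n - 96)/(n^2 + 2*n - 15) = (n^3 - 16*n^2 + 76*n - 96)/(n^2 + 2*n - 15)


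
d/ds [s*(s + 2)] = 2*s + 2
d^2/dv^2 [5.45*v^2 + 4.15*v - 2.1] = 10.9000000000000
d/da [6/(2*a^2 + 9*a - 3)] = 6*(-4*a - 9)/(2*a^2 + 9*a - 3)^2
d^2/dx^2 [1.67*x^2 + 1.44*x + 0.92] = 3.34000000000000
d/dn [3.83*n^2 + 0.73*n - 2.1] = 7.66*n + 0.73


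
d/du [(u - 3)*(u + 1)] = 2*u - 2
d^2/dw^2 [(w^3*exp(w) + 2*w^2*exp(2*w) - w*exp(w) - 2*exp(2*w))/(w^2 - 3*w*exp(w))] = (w^2*(w - 3*exp(w))^2*(w^3 + 8*w^2*exp(w) + 6*w^2 + 16*w*exp(w) + 5*w - 4*exp(w) - 2) + w*(w - 3*exp(w))*(2*(3*w*exp(w) - 2*w + 3*exp(w))*(w^3 + 4*w^2*exp(w) + 3*w^2 + 4*w*exp(w) - w - 4*exp(w) - 1) + (3*w*exp(w) + 6*exp(w) - 2)*(w^3 + 2*w^2*exp(w) - w - 2*exp(w))) + 2*(3*w*exp(w) - 2*w + 3*exp(w))^2*(w^3 + 2*w^2*exp(w) - w - 2*exp(w)))*exp(w)/(w^3*(w - 3*exp(w))^3)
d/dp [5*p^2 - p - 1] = 10*p - 1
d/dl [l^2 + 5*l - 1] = 2*l + 5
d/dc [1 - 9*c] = -9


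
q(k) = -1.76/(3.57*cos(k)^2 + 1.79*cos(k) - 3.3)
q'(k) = -1.76*(7.14*sin(k)*cos(k) + 1.79*sin(k))/(3.57*cos(k)^2 + 1.79*cos(k) - 3.3)^2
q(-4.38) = 0.50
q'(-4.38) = 0.07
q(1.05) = 1.15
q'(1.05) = -3.50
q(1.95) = 0.51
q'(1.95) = 0.12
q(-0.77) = 10.06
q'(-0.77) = 276.75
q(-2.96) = 1.10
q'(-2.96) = -0.64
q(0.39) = -1.25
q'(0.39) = -2.83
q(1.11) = 0.98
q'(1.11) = -2.42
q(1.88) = 0.50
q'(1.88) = 0.05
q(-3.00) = 1.12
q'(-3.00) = -0.53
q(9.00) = 0.89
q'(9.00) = 0.88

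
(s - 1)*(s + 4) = s^2 + 3*s - 4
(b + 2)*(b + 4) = b^2 + 6*b + 8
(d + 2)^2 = d^2 + 4*d + 4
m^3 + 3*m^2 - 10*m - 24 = (m - 3)*(m + 2)*(m + 4)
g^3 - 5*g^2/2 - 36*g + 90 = (g - 6)*(g - 5/2)*(g + 6)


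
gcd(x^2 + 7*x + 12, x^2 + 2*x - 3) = x + 3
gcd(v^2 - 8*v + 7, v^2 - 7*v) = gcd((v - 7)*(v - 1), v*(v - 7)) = v - 7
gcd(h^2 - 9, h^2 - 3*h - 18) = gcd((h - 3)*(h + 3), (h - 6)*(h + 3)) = h + 3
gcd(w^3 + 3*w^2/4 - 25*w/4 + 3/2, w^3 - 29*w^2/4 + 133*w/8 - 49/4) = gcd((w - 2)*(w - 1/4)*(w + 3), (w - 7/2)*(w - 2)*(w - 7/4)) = w - 2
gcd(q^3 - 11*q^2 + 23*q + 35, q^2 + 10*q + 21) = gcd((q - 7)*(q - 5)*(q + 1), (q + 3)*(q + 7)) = 1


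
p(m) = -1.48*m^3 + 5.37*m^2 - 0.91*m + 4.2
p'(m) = -4.44*m^2 + 10.74*m - 0.91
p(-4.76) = 289.82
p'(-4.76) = -152.63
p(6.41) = -170.78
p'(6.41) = -114.50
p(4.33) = -19.21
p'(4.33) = -37.65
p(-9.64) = 1837.85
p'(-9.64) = -517.05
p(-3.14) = 105.82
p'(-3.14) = -78.41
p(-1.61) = 25.76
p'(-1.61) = -29.71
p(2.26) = 12.49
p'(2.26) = 0.68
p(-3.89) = 176.12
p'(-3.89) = -109.88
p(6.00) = -127.62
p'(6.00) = -96.31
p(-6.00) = 522.66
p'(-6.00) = -225.19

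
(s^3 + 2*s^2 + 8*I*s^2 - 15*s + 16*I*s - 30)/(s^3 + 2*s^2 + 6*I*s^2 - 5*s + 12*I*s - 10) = (s + 3*I)/(s + I)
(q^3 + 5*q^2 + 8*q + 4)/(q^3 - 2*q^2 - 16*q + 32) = (q^3 + 5*q^2 + 8*q + 4)/(q^3 - 2*q^2 - 16*q + 32)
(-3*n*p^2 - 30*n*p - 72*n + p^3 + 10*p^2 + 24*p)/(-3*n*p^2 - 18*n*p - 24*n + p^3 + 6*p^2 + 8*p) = (p + 6)/(p + 2)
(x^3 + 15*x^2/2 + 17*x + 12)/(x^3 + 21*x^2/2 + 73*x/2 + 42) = (2*x^2 + 7*x + 6)/(2*x^2 + 13*x + 21)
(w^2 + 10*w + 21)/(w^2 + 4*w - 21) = (w + 3)/(w - 3)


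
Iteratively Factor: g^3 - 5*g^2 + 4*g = (g - 1)*(g^2 - 4*g) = g*(g - 1)*(g - 4)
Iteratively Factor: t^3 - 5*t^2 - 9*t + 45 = (t - 5)*(t^2 - 9) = (t - 5)*(t - 3)*(t + 3)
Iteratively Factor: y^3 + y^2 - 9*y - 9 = (y - 3)*(y^2 + 4*y + 3) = (y - 3)*(y + 1)*(y + 3)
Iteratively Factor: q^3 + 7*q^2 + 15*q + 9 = (q + 1)*(q^2 + 6*q + 9) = (q + 1)*(q + 3)*(q + 3)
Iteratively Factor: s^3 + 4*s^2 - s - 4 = (s - 1)*(s^2 + 5*s + 4) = (s - 1)*(s + 1)*(s + 4)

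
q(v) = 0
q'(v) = 0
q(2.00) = 0.00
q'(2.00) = 0.00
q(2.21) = 0.00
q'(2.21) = 0.00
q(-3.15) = 0.00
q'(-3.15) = 0.00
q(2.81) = 0.00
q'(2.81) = 0.00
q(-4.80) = 0.00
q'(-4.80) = 0.00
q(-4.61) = 0.00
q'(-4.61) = 0.00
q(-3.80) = 0.00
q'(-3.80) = 0.00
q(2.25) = 0.00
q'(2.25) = 0.00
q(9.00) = 0.00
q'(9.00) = 0.00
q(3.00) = 0.00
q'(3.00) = 0.00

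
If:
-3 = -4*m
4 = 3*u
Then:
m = 3/4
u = 4/3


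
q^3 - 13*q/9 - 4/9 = (q - 4/3)*(q + 1/3)*(q + 1)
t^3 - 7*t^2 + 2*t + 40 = (t - 5)*(t - 4)*(t + 2)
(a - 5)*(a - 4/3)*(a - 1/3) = a^3 - 20*a^2/3 + 79*a/9 - 20/9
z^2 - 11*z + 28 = (z - 7)*(z - 4)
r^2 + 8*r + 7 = (r + 1)*(r + 7)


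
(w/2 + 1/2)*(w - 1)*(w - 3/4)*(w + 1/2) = w^4/2 - w^3/8 - 11*w^2/16 + w/8 + 3/16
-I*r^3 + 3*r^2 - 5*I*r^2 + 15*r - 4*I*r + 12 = (r + 4)*(r + 3*I)*(-I*r - I)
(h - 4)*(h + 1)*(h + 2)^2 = h^4 + h^3 - 12*h^2 - 28*h - 16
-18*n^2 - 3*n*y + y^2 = (-6*n + y)*(3*n + y)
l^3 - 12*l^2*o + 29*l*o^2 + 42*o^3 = (l - 7*o)*(l - 6*o)*(l + o)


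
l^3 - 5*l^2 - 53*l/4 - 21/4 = (l - 7)*(l + 1/2)*(l + 3/2)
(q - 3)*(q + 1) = q^2 - 2*q - 3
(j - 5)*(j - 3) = j^2 - 8*j + 15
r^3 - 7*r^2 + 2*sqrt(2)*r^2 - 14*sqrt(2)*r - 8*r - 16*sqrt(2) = (r - 8)*(r + 1)*(r + 2*sqrt(2))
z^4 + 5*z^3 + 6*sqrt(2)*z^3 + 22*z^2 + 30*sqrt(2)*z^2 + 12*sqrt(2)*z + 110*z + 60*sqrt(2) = (z + 5)*(z + sqrt(2))*(z + 2*sqrt(2))*(z + 3*sqrt(2))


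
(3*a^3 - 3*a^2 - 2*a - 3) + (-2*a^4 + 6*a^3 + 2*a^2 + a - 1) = -2*a^4 + 9*a^3 - a^2 - a - 4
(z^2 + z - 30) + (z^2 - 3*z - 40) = 2*z^2 - 2*z - 70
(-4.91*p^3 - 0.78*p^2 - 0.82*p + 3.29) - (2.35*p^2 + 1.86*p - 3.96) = -4.91*p^3 - 3.13*p^2 - 2.68*p + 7.25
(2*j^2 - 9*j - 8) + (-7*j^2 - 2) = -5*j^2 - 9*j - 10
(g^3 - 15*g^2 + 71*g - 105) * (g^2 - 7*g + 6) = g^5 - 22*g^4 + 182*g^3 - 692*g^2 + 1161*g - 630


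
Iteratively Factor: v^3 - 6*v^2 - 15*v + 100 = (v - 5)*(v^2 - v - 20) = (v - 5)^2*(v + 4)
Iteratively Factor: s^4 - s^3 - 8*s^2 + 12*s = (s + 3)*(s^3 - 4*s^2 + 4*s) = (s - 2)*(s + 3)*(s^2 - 2*s) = (s - 2)^2*(s + 3)*(s)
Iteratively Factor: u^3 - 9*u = (u - 3)*(u^2 + 3*u) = (u - 3)*(u + 3)*(u)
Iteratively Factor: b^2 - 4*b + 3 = (b - 3)*(b - 1)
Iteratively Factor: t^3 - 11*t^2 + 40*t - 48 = (t - 4)*(t^2 - 7*t + 12) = (t - 4)^2*(t - 3)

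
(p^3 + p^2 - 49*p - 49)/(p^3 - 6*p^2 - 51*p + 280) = (p^2 - 6*p - 7)/(p^2 - 13*p + 40)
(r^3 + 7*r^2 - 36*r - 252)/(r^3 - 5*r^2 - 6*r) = (r^2 + 13*r + 42)/(r*(r + 1))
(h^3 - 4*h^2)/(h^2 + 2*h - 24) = h^2/(h + 6)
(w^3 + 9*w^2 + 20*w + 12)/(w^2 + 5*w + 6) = (w^2 + 7*w + 6)/(w + 3)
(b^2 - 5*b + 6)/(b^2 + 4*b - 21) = (b - 2)/(b + 7)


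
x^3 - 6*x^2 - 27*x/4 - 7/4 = (x - 7)*(x + 1/2)^2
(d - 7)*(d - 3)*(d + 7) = d^3 - 3*d^2 - 49*d + 147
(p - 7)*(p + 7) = p^2 - 49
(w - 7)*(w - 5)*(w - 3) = w^3 - 15*w^2 + 71*w - 105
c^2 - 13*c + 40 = (c - 8)*(c - 5)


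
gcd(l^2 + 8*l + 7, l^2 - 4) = 1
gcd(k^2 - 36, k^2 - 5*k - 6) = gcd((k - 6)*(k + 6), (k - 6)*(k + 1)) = k - 6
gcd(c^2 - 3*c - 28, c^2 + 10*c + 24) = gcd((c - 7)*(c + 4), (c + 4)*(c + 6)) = c + 4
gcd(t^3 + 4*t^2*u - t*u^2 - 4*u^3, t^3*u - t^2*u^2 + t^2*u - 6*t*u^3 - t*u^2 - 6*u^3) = 1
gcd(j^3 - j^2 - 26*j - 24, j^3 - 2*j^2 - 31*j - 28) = j^2 + 5*j + 4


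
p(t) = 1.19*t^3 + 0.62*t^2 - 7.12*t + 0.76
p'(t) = 3.57*t^2 + 1.24*t - 7.12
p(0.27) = -1.09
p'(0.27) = -6.52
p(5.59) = 188.20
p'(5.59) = 111.37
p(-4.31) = -52.31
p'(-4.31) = 53.85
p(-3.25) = -10.40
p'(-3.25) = 26.56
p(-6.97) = -322.44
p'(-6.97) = 157.67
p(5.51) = 179.42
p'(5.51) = 108.10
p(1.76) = -3.36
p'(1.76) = 6.12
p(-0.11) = 1.55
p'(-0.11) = -7.21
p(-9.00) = -752.45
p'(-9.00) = 270.89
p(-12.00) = -1880.84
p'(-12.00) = 492.08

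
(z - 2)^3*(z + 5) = z^4 - z^3 - 18*z^2 + 52*z - 40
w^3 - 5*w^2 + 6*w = w*(w - 3)*(w - 2)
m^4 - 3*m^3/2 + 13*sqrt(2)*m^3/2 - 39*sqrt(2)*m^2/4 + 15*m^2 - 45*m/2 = m*(m - 3/2)*(m + 3*sqrt(2)/2)*(m + 5*sqrt(2))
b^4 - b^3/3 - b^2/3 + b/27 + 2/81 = (b - 2/3)*(b - 1/3)*(b + 1/3)^2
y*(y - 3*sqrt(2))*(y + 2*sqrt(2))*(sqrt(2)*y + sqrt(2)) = sqrt(2)*y^4 - 2*y^3 + sqrt(2)*y^3 - 12*sqrt(2)*y^2 - 2*y^2 - 12*sqrt(2)*y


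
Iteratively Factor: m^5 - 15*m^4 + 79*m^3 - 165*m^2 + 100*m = (m - 1)*(m^4 - 14*m^3 + 65*m^2 - 100*m) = (m - 4)*(m - 1)*(m^3 - 10*m^2 + 25*m) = m*(m - 4)*(m - 1)*(m^2 - 10*m + 25) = m*(m - 5)*(m - 4)*(m - 1)*(m - 5)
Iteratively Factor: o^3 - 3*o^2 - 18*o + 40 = (o + 4)*(o^2 - 7*o + 10) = (o - 2)*(o + 4)*(o - 5)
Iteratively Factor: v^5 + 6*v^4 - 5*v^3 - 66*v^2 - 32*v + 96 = (v - 1)*(v^4 + 7*v^3 + 2*v^2 - 64*v - 96) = (v - 3)*(v - 1)*(v^3 + 10*v^2 + 32*v + 32) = (v - 3)*(v - 1)*(v + 2)*(v^2 + 8*v + 16) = (v - 3)*(v - 1)*(v + 2)*(v + 4)*(v + 4)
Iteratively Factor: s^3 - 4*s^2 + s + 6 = (s - 2)*(s^2 - 2*s - 3) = (s - 2)*(s + 1)*(s - 3)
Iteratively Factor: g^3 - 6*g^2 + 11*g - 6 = (g - 3)*(g^2 - 3*g + 2) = (g - 3)*(g - 1)*(g - 2)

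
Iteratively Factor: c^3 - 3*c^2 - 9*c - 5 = (c + 1)*(c^2 - 4*c - 5) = (c - 5)*(c + 1)*(c + 1)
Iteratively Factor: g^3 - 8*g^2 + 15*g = (g - 3)*(g^2 - 5*g) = (g - 5)*(g - 3)*(g)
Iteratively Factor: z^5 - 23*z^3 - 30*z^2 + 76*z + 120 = (z + 2)*(z^4 - 2*z^3 - 19*z^2 + 8*z + 60) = (z - 5)*(z + 2)*(z^3 + 3*z^2 - 4*z - 12) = (z - 5)*(z + 2)*(z + 3)*(z^2 - 4) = (z - 5)*(z + 2)^2*(z + 3)*(z - 2)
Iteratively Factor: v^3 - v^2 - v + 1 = (v + 1)*(v^2 - 2*v + 1) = (v - 1)*(v + 1)*(v - 1)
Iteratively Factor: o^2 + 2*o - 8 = (o - 2)*(o + 4)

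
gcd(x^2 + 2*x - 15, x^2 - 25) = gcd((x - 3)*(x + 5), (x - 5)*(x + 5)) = x + 5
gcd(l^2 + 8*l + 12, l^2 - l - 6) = l + 2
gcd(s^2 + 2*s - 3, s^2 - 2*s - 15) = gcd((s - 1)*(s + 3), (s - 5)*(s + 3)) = s + 3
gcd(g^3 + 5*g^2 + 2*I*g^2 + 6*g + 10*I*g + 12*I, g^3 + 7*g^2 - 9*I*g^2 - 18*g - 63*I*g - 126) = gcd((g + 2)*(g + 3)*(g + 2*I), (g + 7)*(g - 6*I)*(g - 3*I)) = 1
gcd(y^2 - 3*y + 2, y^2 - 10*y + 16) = y - 2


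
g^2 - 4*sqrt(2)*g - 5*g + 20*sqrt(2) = (g - 5)*(g - 4*sqrt(2))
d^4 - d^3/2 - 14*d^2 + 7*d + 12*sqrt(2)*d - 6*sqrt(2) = (d - 1/2)*(d - 2*sqrt(2))*(d - sqrt(2))*(d + 3*sqrt(2))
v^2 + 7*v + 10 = (v + 2)*(v + 5)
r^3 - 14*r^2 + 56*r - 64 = (r - 8)*(r - 4)*(r - 2)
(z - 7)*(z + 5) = z^2 - 2*z - 35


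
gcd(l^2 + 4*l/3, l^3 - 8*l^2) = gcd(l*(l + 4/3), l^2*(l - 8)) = l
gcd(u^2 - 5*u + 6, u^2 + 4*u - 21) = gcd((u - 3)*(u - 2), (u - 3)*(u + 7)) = u - 3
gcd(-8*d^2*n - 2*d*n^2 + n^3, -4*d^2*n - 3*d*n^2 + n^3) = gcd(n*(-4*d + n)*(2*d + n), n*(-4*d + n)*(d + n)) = 4*d*n - n^2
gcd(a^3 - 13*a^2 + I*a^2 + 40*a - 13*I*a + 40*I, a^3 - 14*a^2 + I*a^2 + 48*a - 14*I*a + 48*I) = a^2 + a*(-8 + I) - 8*I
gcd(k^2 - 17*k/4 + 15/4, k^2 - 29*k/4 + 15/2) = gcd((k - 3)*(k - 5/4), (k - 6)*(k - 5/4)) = k - 5/4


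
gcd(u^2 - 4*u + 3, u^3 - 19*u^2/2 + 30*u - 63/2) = u - 3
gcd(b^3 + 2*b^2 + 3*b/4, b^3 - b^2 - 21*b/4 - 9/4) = b^2 + 2*b + 3/4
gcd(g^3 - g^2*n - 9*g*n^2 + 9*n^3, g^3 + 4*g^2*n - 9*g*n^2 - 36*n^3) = g^2 - 9*n^2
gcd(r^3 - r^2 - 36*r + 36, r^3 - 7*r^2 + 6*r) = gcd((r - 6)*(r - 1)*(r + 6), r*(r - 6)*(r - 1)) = r^2 - 7*r + 6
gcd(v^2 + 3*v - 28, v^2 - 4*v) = v - 4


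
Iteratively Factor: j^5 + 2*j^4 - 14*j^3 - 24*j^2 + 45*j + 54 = (j + 1)*(j^4 + j^3 - 15*j^2 - 9*j + 54) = (j + 1)*(j + 3)*(j^3 - 2*j^2 - 9*j + 18) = (j - 2)*(j + 1)*(j + 3)*(j^2 - 9) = (j - 3)*(j - 2)*(j + 1)*(j + 3)*(j + 3)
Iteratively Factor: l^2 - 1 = (l - 1)*(l + 1)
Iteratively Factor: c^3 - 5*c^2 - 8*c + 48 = (c + 3)*(c^2 - 8*c + 16) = (c - 4)*(c + 3)*(c - 4)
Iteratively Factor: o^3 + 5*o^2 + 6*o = (o)*(o^2 + 5*o + 6) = o*(o + 2)*(o + 3)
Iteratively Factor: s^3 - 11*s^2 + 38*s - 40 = (s - 2)*(s^2 - 9*s + 20) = (s - 5)*(s - 2)*(s - 4)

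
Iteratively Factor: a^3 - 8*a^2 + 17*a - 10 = (a - 5)*(a^2 - 3*a + 2) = (a - 5)*(a - 2)*(a - 1)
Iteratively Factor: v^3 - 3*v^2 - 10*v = (v)*(v^2 - 3*v - 10) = v*(v + 2)*(v - 5)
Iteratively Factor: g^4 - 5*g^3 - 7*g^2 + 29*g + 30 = (g + 1)*(g^3 - 6*g^2 - g + 30) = (g - 5)*(g + 1)*(g^2 - g - 6) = (g - 5)*(g + 1)*(g + 2)*(g - 3)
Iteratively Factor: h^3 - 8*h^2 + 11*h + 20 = (h + 1)*(h^2 - 9*h + 20) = (h - 4)*(h + 1)*(h - 5)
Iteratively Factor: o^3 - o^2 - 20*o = (o - 5)*(o^2 + 4*o) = (o - 5)*(o + 4)*(o)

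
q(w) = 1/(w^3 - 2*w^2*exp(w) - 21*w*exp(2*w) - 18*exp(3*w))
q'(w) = (2*w^2*exp(w) - 3*w^2 + 42*w*exp(2*w) + 4*w*exp(w) + 54*exp(3*w) + 21*exp(2*w))/(w^3 - 2*w^2*exp(w) - 21*w*exp(2*w) - 18*exp(3*w))^2 = (2*w^2*exp(w) - 3*w^2 + 42*w*exp(2*w) + 4*w*exp(w) + 54*exp(3*w) + 21*exp(2*w))/(-w^3 + 2*w^2*exp(w) + 21*w*exp(2*w) + 18*exp(3*w))^2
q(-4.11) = -0.01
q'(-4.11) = -0.01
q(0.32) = -0.02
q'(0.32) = 0.06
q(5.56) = -0.00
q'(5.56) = 0.00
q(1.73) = -0.00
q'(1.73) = 0.00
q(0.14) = -0.03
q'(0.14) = 0.12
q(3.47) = -0.00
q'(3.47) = 0.00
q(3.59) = -0.00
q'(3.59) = 0.00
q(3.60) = -0.00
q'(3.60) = 0.00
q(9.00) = 0.00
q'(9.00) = 0.00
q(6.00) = 0.00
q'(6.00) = 0.00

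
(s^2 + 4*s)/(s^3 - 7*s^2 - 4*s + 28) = s*(s + 4)/(s^3 - 7*s^2 - 4*s + 28)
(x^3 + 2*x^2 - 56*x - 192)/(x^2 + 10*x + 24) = x - 8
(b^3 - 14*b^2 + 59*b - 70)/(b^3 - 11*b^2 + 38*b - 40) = (b - 7)/(b - 4)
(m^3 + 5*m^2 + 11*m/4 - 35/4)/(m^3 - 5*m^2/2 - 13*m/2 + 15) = (2*m^2 + 5*m - 7)/(2*(m^2 - 5*m + 6))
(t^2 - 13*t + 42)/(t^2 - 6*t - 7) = (t - 6)/(t + 1)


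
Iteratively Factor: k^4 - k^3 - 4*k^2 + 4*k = (k)*(k^3 - k^2 - 4*k + 4) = k*(k - 2)*(k^2 + k - 2) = k*(k - 2)*(k - 1)*(k + 2)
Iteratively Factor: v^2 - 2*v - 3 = (v + 1)*(v - 3)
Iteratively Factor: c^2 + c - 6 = (c - 2)*(c + 3)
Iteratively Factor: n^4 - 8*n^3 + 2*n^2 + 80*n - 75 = (n - 5)*(n^3 - 3*n^2 - 13*n + 15) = (n - 5)*(n + 3)*(n^2 - 6*n + 5) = (n - 5)*(n - 1)*(n + 3)*(n - 5)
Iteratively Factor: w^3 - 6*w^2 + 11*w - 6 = (w - 3)*(w^2 - 3*w + 2) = (w - 3)*(w - 2)*(w - 1)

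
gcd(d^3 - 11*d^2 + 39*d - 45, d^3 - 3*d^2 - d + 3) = d - 3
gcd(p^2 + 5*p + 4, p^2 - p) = 1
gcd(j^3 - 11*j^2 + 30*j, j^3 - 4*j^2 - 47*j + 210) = j^2 - 11*j + 30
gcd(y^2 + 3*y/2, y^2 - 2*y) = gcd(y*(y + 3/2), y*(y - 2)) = y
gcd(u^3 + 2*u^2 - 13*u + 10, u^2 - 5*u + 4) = u - 1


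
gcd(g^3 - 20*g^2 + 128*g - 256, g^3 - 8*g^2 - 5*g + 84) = g - 4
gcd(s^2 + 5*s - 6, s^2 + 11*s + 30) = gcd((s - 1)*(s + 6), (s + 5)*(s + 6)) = s + 6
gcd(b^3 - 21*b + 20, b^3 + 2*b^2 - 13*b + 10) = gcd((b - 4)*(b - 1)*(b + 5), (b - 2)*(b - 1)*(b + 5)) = b^2 + 4*b - 5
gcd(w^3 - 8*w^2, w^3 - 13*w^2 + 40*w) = w^2 - 8*w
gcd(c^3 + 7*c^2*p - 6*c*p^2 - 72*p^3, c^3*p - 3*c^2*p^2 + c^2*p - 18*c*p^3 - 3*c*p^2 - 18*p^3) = 1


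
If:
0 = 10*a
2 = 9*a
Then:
No Solution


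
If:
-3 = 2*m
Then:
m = -3/2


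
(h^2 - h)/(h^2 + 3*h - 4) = h/(h + 4)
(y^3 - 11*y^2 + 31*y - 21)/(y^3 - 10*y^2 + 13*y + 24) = (y^2 - 8*y + 7)/(y^2 - 7*y - 8)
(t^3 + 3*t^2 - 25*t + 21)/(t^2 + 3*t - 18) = (t^2 + 6*t - 7)/(t + 6)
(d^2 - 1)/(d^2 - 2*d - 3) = (d - 1)/(d - 3)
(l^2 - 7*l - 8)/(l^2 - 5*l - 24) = (l + 1)/(l + 3)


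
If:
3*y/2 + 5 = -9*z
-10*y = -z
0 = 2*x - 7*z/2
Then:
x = -175/183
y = -10/183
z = -100/183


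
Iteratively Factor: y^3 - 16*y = (y + 4)*(y^2 - 4*y) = y*(y + 4)*(y - 4)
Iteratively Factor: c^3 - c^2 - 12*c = (c - 4)*(c^2 + 3*c) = (c - 4)*(c + 3)*(c)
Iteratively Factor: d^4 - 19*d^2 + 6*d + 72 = (d - 3)*(d^3 + 3*d^2 - 10*d - 24) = (d - 3)*(d + 2)*(d^2 + d - 12) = (d - 3)^2*(d + 2)*(d + 4)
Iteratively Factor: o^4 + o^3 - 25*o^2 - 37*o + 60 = (o - 5)*(o^3 + 6*o^2 + 5*o - 12) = (o - 5)*(o + 4)*(o^2 + 2*o - 3) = (o - 5)*(o - 1)*(o + 4)*(o + 3)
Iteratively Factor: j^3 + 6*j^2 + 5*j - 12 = (j - 1)*(j^2 + 7*j + 12) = (j - 1)*(j + 4)*(j + 3)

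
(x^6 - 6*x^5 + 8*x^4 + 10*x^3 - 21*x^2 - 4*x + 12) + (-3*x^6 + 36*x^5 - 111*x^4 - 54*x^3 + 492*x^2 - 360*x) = -2*x^6 + 30*x^5 - 103*x^4 - 44*x^3 + 471*x^2 - 364*x + 12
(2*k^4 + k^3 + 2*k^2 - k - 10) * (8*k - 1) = 16*k^5 + 6*k^4 + 15*k^3 - 10*k^2 - 79*k + 10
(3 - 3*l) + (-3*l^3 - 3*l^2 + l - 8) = -3*l^3 - 3*l^2 - 2*l - 5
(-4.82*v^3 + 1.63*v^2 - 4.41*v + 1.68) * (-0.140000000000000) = 0.6748*v^3 - 0.2282*v^2 + 0.6174*v - 0.2352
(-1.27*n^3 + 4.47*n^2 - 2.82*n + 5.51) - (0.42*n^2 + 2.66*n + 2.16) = -1.27*n^3 + 4.05*n^2 - 5.48*n + 3.35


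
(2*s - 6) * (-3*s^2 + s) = -6*s^3 + 20*s^2 - 6*s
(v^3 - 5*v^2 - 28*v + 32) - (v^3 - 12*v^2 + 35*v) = 7*v^2 - 63*v + 32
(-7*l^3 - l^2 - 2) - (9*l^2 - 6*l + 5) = -7*l^3 - 10*l^2 + 6*l - 7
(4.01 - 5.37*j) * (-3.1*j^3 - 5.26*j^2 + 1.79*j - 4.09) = 16.647*j^4 + 15.8152*j^3 - 30.7049*j^2 + 29.1412*j - 16.4009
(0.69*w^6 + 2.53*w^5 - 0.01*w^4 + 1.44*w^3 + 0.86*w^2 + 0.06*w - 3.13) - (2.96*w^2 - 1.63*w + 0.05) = 0.69*w^6 + 2.53*w^5 - 0.01*w^4 + 1.44*w^3 - 2.1*w^2 + 1.69*w - 3.18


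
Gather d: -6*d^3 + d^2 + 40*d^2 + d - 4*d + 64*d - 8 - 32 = -6*d^3 + 41*d^2 + 61*d - 40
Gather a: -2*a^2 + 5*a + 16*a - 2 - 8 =-2*a^2 + 21*a - 10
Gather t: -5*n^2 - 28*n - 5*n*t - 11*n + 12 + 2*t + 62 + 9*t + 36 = -5*n^2 - 39*n + t*(11 - 5*n) + 110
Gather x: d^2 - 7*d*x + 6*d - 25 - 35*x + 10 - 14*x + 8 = d^2 + 6*d + x*(-7*d - 49) - 7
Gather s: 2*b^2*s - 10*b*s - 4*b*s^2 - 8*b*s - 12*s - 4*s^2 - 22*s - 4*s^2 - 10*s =s^2*(-4*b - 8) + s*(2*b^2 - 18*b - 44)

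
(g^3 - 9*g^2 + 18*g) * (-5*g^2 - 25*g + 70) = -5*g^5 + 20*g^4 + 205*g^3 - 1080*g^2 + 1260*g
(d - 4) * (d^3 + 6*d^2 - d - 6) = d^4 + 2*d^3 - 25*d^2 - 2*d + 24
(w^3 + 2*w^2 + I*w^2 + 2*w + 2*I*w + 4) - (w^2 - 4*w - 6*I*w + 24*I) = w^3 + w^2 + I*w^2 + 6*w + 8*I*w + 4 - 24*I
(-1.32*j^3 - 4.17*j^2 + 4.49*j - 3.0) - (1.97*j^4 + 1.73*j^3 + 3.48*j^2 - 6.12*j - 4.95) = -1.97*j^4 - 3.05*j^3 - 7.65*j^2 + 10.61*j + 1.95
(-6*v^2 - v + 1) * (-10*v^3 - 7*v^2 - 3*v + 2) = 60*v^5 + 52*v^4 + 15*v^3 - 16*v^2 - 5*v + 2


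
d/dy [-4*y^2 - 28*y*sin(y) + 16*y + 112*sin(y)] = -28*y*cos(y) - 8*y - 28*sin(y) + 112*cos(y) + 16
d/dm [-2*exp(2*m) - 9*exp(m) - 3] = (-4*exp(m) - 9)*exp(m)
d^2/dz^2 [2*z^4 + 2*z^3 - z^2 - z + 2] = 24*z^2 + 12*z - 2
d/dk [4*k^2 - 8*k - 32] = 8*k - 8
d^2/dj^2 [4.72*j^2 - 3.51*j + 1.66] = 9.44000000000000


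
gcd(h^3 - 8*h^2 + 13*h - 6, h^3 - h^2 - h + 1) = h^2 - 2*h + 1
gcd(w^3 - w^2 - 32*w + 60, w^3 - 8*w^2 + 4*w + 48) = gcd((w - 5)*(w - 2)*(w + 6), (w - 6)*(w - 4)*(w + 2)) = 1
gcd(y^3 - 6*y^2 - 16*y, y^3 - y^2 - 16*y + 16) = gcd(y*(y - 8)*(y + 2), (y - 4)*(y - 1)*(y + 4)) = 1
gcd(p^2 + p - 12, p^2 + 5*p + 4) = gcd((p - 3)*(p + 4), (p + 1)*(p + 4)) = p + 4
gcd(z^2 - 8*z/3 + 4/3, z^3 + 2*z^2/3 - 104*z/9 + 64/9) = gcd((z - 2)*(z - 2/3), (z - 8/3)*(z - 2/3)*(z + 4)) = z - 2/3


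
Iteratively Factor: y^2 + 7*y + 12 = (y + 4)*(y + 3)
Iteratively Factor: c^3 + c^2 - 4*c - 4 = (c - 2)*(c^2 + 3*c + 2) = (c - 2)*(c + 2)*(c + 1)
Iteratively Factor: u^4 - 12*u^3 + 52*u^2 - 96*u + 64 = (u - 4)*(u^3 - 8*u^2 + 20*u - 16) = (u - 4)*(u - 2)*(u^2 - 6*u + 8) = (u - 4)*(u - 2)^2*(u - 4)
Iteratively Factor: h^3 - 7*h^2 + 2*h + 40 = (h - 4)*(h^2 - 3*h - 10) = (h - 4)*(h + 2)*(h - 5)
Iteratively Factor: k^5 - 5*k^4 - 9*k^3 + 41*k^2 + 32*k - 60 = (k - 5)*(k^4 - 9*k^2 - 4*k + 12) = (k - 5)*(k + 2)*(k^3 - 2*k^2 - 5*k + 6) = (k - 5)*(k - 3)*(k + 2)*(k^2 + k - 2) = (k - 5)*(k - 3)*(k - 1)*(k + 2)*(k + 2)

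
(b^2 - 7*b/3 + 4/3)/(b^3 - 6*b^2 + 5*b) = (b - 4/3)/(b*(b - 5))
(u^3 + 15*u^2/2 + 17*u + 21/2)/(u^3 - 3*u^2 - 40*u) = (2*u^3 + 15*u^2 + 34*u + 21)/(2*u*(u^2 - 3*u - 40))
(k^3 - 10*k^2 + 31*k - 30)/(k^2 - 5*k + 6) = k - 5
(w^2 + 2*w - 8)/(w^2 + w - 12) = (w - 2)/(w - 3)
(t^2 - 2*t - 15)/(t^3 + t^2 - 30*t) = (t + 3)/(t*(t + 6))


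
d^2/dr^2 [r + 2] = 0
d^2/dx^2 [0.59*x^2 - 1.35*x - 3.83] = 1.18000000000000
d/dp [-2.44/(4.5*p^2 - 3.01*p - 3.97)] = (21.96*p - 7.3444)/(-4.5*p^2 + 3.01*p + 3.97)^2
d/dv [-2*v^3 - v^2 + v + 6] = -6*v^2 - 2*v + 1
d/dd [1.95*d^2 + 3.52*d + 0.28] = 3.9*d + 3.52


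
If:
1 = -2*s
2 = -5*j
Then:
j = -2/5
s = -1/2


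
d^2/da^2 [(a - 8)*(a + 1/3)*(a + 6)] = 6*a - 10/3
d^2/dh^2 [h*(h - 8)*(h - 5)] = 6*h - 26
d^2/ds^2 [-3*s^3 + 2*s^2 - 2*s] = 4 - 18*s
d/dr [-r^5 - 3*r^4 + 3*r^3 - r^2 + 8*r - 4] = -5*r^4 - 12*r^3 + 9*r^2 - 2*r + 8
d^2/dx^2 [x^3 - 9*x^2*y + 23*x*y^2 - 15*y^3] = 6*x - 18*y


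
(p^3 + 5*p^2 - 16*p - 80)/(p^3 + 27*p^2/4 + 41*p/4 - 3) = 4*(p^2 + p - 20)/(4*p^2 + 11*p - 3)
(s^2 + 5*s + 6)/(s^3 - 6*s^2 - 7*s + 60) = (s + 2)/(s^2 - 9*s + 20)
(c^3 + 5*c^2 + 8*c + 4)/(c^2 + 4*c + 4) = c + 1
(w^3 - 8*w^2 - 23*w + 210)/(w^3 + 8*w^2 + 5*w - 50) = (w^2 - 13*w + 42)/(w^2 + 3*w - 10)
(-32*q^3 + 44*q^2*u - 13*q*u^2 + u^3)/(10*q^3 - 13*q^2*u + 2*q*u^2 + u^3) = (-32*q^2 + 12*q*u - u^2)/(10*q^2 - 3*q*u - u^2)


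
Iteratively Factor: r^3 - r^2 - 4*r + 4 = (r + 2)*(r^2 - 3*r + 2) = (r - 1)*(r + 2)*(r - 2)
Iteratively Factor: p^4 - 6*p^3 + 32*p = (p + 2)*(p^3 - 8*p^2 + 16*p) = (p - 4)*(p + 2)*(p^2 - 4*p) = p*(p - 4)*(p + 2)*(p - 4)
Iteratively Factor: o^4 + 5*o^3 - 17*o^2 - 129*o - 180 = (o + 3)*(o^3 + 2*o^2 - 23*o - 60) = (o + 3)^2*(o^2 - o - 20) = (o + 3)^2*(o + 4)*(o - 5)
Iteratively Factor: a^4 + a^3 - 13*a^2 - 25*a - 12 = (a + 1)*(a^3 - 13*a - 12) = (a - 4)*(a + 1)*(a^2 + 4*a + 3) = (a - 4)*(a + 1)^2*(a + 3)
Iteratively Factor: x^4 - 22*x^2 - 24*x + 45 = (x + 3)*(x^3 - 3*x^2 - 13*x + 15) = (x + 3)^2*(x^2 - 6*x + 5) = (x - 5)*(x + 3)^2*(x - 1)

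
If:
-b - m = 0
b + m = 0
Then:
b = -m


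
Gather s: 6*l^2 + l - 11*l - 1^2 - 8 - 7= 6*l^2 - 10*l - 16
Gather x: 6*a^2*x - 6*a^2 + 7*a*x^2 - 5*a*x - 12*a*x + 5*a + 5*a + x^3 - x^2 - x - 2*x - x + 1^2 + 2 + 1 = -6*a^2 + 10*a + x^3 + x^2*(7*a - 1) + x*(6*a^2 - 17*a - 4) + 4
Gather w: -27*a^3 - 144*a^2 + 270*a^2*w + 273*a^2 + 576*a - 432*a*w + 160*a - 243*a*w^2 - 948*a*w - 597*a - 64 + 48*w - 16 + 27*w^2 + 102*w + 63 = -27*a^3 + 129*a^2 + 139*a + w^2*(27 - 243*a) + w*(270*a^2 - 1380*a + 150) - 17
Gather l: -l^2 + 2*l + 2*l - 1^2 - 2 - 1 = -l^2 + 4*l - 4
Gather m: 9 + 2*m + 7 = 2*m + 16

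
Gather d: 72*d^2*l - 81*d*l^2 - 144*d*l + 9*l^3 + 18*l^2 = 72*d^2*l + d*(-81*l^2 - 144*l) + 9*l^3 + 18*l^2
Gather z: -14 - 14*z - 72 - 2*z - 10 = -16*z - 96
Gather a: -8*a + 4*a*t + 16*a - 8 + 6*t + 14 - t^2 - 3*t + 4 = a*(4*t + 8) - t^2 + 3*t + 10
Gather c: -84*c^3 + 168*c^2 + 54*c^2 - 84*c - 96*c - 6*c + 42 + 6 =-84*c^3 + 222*c^2 - 186*c + 48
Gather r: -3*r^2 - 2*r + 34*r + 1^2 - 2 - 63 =-3*r^2 + 32*r - 64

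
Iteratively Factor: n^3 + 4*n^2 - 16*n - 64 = (n - 4)*(n^2 + 8*n + 16) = (n - 4)*(n + 4)*(n + 4)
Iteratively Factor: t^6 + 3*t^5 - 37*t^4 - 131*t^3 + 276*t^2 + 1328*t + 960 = (t - 4)*(t^5 + 7*t^4 - 9*t^3 - 167*t^2 - 392*t - 240) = (t - 5)*(t - 4)*(t^4 + 12*t^3 + 51*t^2 + 88*t + 48) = (t - 5)*(t - 4)*(t + 3)*(t^3 + 9*t^2 + 24*t + 16) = (t - 5)*(t - 4)*(t + 3)*(t + 4)*(t^2 + 5*t + 4) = (t - 5)*(t - 4)*(t + 3)*(t + 4)^2*(t + 1)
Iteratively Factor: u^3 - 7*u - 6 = (u + 2)*(u^2 - 2*u - 3) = (u - 3)*(u + 2)*(u + 1)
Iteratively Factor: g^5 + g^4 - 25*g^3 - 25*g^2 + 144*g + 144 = (g - 4)*(g^4 + 5*g^3 - 5*g^2 - 45*g - 36) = (g - 4)*(g + 4)*(g^3 + g^2 - 9*g - 9) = (g - 4)*(g + 1)*(g + 4)*(g^2 - 9) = (g - 4)*(g - 3)*(g + 1)*(g + 4)*(g + 3)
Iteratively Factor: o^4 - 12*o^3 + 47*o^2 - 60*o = (o - 5)*(o^3 - 7*o^2 + 12*o) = (o - 5)*(o - 3)*(o^2 - 4*o) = o*(o - 5)*(o - 3)*(o - 4)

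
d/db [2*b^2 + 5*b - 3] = 4*b + 5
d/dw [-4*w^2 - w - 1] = -8*w - 1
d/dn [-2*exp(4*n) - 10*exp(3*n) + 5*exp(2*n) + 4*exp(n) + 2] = (-8*exp(3*n) - 30*exp(2*n) + 10*exp(n) + 4)*exp(n)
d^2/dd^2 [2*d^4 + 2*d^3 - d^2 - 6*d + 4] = 24*d^2 + 12*d - 2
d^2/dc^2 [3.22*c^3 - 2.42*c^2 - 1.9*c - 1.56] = 19.32*c - 4.84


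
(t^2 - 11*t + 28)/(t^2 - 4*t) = (t - 7)/t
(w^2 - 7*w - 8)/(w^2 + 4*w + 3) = (w - 8)/(w + 3)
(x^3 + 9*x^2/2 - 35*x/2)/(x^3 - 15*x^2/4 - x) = 2*(-2*x^2 - 9*x + 35)/(-4*x^2 + 15*x + 4)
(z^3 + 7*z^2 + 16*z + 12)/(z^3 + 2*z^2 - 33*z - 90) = (z^2 + 4*z + 4)/(z^2 - z - 30)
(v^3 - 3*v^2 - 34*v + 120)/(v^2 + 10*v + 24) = (v^2 - 9*v + 20)/(v + 4)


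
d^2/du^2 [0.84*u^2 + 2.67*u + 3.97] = 1.68000000000000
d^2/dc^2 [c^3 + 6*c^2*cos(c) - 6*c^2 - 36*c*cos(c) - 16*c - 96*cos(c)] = -6*c^2*cos(c) - 24*c*sin(c) + 36*c*cos(c) + 6*c + 72*sin(c) + 108*cos(c) - 12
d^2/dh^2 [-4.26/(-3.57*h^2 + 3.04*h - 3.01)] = (-108.586548*h^2 + 92.465856*h + 4.26*(7.14*h - 3.04)*(14.28*h - 6.08) - 91.553364)/(3.57*h^2 - 3.04*h + 3.01)^3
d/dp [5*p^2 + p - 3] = 10*p + 1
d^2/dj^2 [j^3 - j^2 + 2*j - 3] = 6*j - 2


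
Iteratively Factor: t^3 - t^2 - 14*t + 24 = (t + 4)*(t^2 - 5*t + 6) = (t - 3)*(t + 4)*(t - 2)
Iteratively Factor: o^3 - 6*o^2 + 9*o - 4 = (o - 1)*(o^2 - 5*o + 4) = (o - 4)*(o - 1)*(o - 1)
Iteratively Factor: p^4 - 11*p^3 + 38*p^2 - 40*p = (p - 5)*(p^3 - 6*p^2 + 8*p) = (p - 5)*(p - 2)*(p^2 - 4*p) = p*(p - 5)*(p - 2)*(p - 4)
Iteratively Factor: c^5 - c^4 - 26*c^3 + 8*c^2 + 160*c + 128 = (c + 1)*(c^4 - 2*c^3 - 24*c^2 + 32*c + 128) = (c - 4)*(c + 1)*(c^3 + 2*c^2 - 16*c - 32) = (c - 4)*(c + 1)*(c + 2)*(c^2 - 16) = (c - 4)^2*(c + 1)*(c + 2)*(c + 4)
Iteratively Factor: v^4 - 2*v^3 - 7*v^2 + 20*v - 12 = (v - 2)*(v^3 - 7*v + 6) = (v - 2)^2*(v^2 + 2*v - 3) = (v - 2)^2*(v - 1)*(v + 3)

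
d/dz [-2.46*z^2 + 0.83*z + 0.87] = 0.83 - 4.92*z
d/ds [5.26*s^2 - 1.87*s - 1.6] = 10.52*s - 1.87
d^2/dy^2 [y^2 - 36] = 2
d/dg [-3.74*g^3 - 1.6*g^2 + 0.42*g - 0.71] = -11.22*g^2 - 3.2*g + 0.42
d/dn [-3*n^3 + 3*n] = 3 - 9*n^2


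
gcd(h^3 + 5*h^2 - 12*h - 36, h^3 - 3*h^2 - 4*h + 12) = h^2 - h - 6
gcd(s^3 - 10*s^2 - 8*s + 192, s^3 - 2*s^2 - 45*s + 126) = s - 6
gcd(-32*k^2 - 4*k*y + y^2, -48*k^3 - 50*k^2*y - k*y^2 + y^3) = -8*k + y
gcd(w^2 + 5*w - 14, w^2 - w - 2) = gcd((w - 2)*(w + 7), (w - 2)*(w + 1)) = w - 2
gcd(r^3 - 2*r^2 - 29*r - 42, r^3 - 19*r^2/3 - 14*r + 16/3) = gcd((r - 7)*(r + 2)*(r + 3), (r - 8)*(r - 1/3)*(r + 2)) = r + 2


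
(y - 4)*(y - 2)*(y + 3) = y^3 - 3*y^2 - 10*y + 24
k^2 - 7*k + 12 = (k - 4)*(k - 3)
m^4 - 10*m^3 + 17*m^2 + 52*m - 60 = (m - 6)*(m - 5)*(m - 1)*(m + 2)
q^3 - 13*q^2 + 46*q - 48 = (q - 8)*(q - 3)*(q - 2)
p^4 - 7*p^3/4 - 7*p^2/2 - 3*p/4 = p*(p - 3)*(p + 1/4)*(p + 1)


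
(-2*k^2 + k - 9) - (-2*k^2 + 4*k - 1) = -3*k - 8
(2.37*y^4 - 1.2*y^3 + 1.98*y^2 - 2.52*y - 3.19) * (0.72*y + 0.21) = 1.7064*y^5 - 0.3663*y^4 + 1.1736*y^3 - 1.3986*y^2 - 2.826*y - 0.6699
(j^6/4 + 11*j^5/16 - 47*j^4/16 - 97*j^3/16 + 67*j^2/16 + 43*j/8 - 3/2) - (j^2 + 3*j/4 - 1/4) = j^6/4 + 11*j^5/16 - 47*j^4/16 - 97*j^3/16 + 51*j^2/16 + 37*j/8 - 5/4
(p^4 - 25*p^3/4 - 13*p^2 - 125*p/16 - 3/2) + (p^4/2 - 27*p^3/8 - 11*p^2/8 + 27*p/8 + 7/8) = 3*p^4/2 - 77*p^3/8 - 115*p^2/8 - 71*p/16 - 5/8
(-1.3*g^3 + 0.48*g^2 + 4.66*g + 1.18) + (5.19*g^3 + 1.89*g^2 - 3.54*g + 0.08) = 3.89*g^3 + 2.37*g^2 + 1.12*g + 1.26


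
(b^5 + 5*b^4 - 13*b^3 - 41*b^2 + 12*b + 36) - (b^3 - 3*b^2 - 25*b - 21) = b^5 + 5*b^4 - 14*b^3 - 38*b^2 + 37*b + 57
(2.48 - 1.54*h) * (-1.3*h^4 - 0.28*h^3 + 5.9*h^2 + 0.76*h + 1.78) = 2.002*h^5 - 2.7928*h^4 - 9.7804*h^3 + 13.4616*h^2 - 0.8564*h + 4.4144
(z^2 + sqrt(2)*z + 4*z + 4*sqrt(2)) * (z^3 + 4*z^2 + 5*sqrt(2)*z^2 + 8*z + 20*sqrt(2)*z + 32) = z^5 + 8*z^4 + 6*sqrt(2)*z^4 + 34*z^3 + 48*sqrt(2)*z^3 + 144*z^2 + 104*sqrt(2)*z^2 + 64*sqrt(2)*z + 288*z + 128*sqrt(2)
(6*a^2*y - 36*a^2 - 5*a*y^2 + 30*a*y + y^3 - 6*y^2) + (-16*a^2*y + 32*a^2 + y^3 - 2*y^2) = -10*a^2*y - 4*a^2 - 5*a*y^2 + 30*a*y + 2*y^3 - 8*y^2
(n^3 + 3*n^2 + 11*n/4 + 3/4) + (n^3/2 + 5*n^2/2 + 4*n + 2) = 3*n^3/2 + 11*n^2/2 + 27*n/4 + 11/4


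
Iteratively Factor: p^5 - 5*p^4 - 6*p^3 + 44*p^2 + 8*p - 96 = (p - 4)*(p^4 - p^3 - 10*p^2 + 4*p + 24) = (p - 4)*(p - 2)*(p^3 + p^2 - 8*p - 12) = (p - 4)*(p - 2)*(p + 2)*(p^2 - p - 6) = (p - 4)*(p - 3)*(p - 2)*(p + 2)*(p + 2)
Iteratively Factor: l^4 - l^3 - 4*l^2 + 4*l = (l + 2)*(l^3 - 3*l^2 + 2*l) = (l - 2)*(l + 2)*(l^2 - l) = (l - 2)*(l - 1)*(l + 2)*(l)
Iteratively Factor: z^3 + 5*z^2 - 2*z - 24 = (z - 2)*(z^2 + 7*z + 12) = (z - 2)*(z + 4)*(z + 3)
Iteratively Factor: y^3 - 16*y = (y)*(y^2 - 16) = y*(y - 4)*(y + 4)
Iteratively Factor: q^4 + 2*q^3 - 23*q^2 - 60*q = (q)*(q^3 + 2*q^2 - 23*q - 60) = q*(q + 4)*(q^2 - 2*q - 15) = q*(q + 3)*(q + 4)*(q - 5)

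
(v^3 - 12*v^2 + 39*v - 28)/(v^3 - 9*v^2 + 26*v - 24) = (v^2 - 8*v + 7)/(v^2 - 5*v + 6)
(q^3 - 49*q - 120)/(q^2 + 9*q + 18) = (q^2 - 3*q - 40)/(q + 6)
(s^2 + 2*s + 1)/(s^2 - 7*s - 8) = (s + 1)/(s - 8)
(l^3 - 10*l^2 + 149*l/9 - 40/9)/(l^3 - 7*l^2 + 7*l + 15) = (9*l^3 - 90*l^2 + 149*l - 40)/(9*(l^3 - 7*l^2 + 7*l + 15))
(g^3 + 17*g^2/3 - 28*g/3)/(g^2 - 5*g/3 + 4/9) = 3*g*(g + 7)/(3*g - 1)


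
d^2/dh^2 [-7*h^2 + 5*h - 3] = -14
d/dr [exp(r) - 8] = exp(r)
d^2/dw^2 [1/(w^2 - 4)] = 2*(3*w^2 + 4)/(w^2 - 4)^3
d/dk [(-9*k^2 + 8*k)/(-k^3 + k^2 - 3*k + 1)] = (-k*(9*k - 8)*(3*k^2 - 2*k + 3) + 2*(9*k - 4)*(k^3 - k^2 + 3*k - 1))/(k^3 - k^2 + 3*k - 1)^2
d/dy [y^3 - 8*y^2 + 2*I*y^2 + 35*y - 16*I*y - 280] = 3*y^2 + 4*y*(-4 + I) + 35 - 16*I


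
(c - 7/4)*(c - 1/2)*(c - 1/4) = c^3 - 5*c^2/2 + 23*c/16 - 7/32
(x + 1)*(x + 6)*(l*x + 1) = l*x^3 + 7*l*x^2 + 6*l*x + x^2 + 7*x + 6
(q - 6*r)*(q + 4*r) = q^2 - 2*q*r - 24*r^2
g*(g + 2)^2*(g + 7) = g^4 + 11*g^3 + 32*g^2 + 28*g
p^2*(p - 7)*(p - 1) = p^4 - 8*p^3 + 7*p^2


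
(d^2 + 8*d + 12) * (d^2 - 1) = d^4 + 8*d^3 + 11*d^2 - 8*d - 12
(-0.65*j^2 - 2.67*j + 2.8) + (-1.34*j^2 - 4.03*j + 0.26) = -1.99*j^2 - 6.7*j + 3.06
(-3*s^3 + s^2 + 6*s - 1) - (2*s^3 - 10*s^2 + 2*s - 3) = -5*s^3 + 11*s^2 + 4*s + 2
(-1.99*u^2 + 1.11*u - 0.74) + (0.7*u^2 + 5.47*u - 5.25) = -1.29*u^2 + 6.58*u - 5.99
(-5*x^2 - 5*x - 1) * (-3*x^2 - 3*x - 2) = 15*x^4 + 30*x^3 + 28*x^2 + 13*x + 2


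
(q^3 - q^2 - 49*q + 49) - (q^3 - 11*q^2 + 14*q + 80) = 10*q^2 - 63*q - 31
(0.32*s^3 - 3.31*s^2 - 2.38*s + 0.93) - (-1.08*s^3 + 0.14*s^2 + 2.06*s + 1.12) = 1.4*s^3 - 3.45*s^2 - 4.44*s - 0.19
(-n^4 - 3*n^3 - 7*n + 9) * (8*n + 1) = -8*n^5 - 25*n^4 - 3*n^3 - 56*n^2 + 65*n + 9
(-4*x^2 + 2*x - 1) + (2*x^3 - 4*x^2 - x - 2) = 2*x^3 - 8*x^2 + x - 3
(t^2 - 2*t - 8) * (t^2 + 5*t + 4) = t^4 + 3*t^3 - 14*t^2 - 48*t - 32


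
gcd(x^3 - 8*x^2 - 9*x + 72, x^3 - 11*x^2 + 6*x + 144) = x^2 - 5*x - 24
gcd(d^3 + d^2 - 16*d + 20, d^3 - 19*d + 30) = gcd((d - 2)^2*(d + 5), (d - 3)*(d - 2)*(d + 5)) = d^2 + 3*d - 10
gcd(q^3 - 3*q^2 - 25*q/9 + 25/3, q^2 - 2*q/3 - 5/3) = q - 5/3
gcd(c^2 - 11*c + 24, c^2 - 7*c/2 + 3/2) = c - 3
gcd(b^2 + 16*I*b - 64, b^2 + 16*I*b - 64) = b^2 + 16*I*b - 64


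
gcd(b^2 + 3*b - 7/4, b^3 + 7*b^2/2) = b + 7/2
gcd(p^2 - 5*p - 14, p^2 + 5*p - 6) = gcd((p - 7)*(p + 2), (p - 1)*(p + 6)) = 1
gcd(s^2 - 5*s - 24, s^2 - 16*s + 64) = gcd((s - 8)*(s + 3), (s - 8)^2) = s - 8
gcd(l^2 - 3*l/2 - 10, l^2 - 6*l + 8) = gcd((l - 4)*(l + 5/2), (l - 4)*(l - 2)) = l - 4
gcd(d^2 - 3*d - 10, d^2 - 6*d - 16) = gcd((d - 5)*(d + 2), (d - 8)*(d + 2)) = d + 2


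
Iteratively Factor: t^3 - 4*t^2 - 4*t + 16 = (t + 2)*(t^2 - 6*t + 8) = (t - 4)*(t + 2)*(t - 2)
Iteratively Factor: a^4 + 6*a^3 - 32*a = (a + 4)*(a^3 + 2*a^2 - 8*a) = (a - 2)*(a + 4)*(a^2 + 4*a) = a*(a - 2)*(a + 4)*(a + 4)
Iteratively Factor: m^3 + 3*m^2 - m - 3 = (m + 3)*(m^2 - 1) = (m - 1)*(m + 3)*(m + 1)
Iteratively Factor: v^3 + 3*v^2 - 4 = (v + 2)*(v^2 + v - 2) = (v + 2)^2*(v - 1)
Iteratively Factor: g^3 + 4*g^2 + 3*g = (g + 1)*(g^2 + 3*g) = (g + 1)*(g + 3)*(g)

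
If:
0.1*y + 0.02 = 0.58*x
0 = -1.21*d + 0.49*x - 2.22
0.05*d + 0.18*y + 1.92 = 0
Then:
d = -2.52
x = -1.68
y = -9.97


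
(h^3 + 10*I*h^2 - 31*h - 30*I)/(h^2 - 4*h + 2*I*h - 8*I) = (h^2 + 8*I*h - 15)/(h - 4)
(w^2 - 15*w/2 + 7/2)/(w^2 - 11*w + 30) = (2*w^2 - 15*w + 7)/(2*(w^2 - 11*w + 30))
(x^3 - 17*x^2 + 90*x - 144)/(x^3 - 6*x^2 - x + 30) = (x^2 - 14*x + 48)/(x^2 - 3*x - 10)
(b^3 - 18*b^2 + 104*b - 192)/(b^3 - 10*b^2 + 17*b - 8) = (b^2 - 10*b + 24)/(b^2 - 2*b + 1)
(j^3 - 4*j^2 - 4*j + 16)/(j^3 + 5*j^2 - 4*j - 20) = (j - 4)/(j + 5)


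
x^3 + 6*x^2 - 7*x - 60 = (x - 3)*(x + 4)*(x + 5)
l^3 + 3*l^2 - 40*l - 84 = (l - 6)*(l + 2)*(l + 7)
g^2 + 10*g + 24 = (g + 4)*(g + 6)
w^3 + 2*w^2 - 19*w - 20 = (w - 4)*(w + 1)*(w + 5)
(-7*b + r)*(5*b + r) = -35*b^2 - 2*b*r + r^2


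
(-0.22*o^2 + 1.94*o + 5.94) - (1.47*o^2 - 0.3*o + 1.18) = -1.69*o^2 + 2.24*o + 4.76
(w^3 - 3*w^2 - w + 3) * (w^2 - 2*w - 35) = w^5 - 5*w^4 - 30*w^3 + 110*w^2 + 29*w - 105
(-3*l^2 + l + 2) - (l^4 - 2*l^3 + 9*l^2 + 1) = -l^4 + 2*l^3 - 12*l^2 + l + 1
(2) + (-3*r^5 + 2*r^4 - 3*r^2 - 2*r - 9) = -3*r^5 + 2*r^4 - 3*r^2 - 2*r - 7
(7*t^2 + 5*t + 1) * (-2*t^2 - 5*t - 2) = -14*t^4 - 45*t^3 - 41*t^2 - 15*t - 2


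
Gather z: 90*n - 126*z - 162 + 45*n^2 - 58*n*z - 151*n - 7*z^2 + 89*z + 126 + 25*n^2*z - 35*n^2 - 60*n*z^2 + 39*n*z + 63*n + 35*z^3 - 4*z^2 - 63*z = 10*n^2 + 2*n + 35*z^3 + z^2*(-60*n - 11) + z*(25*n^2 - 19*n - 100) - 36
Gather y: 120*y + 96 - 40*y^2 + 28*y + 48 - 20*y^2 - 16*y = -60*y^2 + 132*y + 144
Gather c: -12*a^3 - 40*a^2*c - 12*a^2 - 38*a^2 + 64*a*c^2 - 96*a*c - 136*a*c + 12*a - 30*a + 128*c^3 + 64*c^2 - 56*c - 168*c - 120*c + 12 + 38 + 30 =-12*a^3 - 50*a^2 - 18*a + 128*c^3 + c^2*(64*a + 64) + c*(-40*a^2 - 232*a - 344) + 80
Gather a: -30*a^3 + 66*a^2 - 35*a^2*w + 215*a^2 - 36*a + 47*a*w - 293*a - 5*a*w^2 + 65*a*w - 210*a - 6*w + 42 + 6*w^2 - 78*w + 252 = -30*a^3 + a^2*(281 - 35*w) + a*(-5*w^2 + 112*w - 539) + 6*w^2 - 84*w + 294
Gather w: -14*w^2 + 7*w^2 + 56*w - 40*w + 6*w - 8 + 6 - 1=-7*w^2 + 22*w - 3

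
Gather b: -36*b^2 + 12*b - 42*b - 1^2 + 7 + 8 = -36*b^2 - 30*b + 14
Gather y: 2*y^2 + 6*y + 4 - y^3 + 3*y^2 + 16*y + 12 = -y^3 + 5*y^2 + 22*y + 16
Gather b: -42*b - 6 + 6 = -42*b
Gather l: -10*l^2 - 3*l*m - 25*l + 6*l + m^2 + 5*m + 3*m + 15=-10*l^2 + l*(-3*m - 19) + m^2 + 8*m + 15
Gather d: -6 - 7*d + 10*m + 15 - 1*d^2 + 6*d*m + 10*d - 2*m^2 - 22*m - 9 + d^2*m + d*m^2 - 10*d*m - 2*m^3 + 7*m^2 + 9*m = d^2*(m - 1) + d*(m^2 - 4*m + 3) - 2*m^3 + 5*m^2 - 3*m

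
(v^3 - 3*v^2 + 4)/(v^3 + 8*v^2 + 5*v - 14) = (v^3 - 3*v^2 + 4)/(v^3 + 8*v^2 + 5*v - 14)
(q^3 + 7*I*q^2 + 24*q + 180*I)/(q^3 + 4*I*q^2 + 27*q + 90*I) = (q + 6*I)/(q + 3*I)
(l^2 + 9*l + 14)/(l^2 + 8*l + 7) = (l + 2)/(l + 1)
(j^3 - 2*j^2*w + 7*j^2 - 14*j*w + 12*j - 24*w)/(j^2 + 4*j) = j - 2*w + 3 - 6*w/j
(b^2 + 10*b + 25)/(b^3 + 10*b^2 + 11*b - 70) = (b + 5)/(b^2 + 5*b - 14)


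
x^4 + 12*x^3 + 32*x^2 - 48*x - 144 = (x - 2)*(x + 2)*(x + 6)^2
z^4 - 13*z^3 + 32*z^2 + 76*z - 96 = (z - 8)*(z - 6)*(z - 1)*(z + 2)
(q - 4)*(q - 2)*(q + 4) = q^3 - 2*q^2 - 16*q + 32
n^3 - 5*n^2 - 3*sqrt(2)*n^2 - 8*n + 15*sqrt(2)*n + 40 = (n - 5)*(n - 4*sqrt(2))*(n + sqrt(2))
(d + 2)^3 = d^3 + 6*d^2 + 12*d + 8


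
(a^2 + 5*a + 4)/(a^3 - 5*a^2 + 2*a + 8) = (a + 4)/(a^2 - 6*a + 8)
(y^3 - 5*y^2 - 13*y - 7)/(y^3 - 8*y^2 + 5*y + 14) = (y + 1)/(y - 2)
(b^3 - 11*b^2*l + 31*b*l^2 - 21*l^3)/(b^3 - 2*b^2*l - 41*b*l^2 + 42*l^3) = (b - 3*l)/(b + 6*l)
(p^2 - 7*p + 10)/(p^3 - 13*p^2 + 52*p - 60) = 1/(p - 6)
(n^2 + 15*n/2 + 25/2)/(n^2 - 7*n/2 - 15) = (n + 5)/(n - 6)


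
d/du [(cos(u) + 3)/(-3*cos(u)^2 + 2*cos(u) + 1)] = (-3*cos(u)^2 - 18*cos(u) + 5)*sin(u)/((cos(u) - 1)^2*(3*cos(u) + 1)^2)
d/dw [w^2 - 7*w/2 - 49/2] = 2*w - 7/2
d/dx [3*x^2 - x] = 6*x - 1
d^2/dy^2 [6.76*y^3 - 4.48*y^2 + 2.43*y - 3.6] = 40.56*y - 8.96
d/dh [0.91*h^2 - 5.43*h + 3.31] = 1.82*h - 5.43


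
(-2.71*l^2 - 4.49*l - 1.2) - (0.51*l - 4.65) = -2.71*l^2 - 5.0*l + 3.45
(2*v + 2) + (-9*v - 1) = 1 - 7*v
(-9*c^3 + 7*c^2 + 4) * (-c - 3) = 9*c^4 + 20*c^3 - 21*c^2 - 4*c - 12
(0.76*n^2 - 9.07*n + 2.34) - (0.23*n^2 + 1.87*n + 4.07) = 0.53*n^2 - 10.94*n - 1.73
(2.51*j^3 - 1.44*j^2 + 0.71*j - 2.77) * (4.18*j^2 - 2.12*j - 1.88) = 10.4918*j^5 - 11.3404*j^4 + 1.3018*j^3 - 10.3766*j^2 + 4.5376*j + 5.2076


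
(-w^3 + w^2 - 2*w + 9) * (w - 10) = -w^4 + 11*w^3 - 12*w^2 + 29*w - 90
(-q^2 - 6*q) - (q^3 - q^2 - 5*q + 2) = -q^3 - q - 2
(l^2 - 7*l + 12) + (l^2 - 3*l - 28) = 2*l^2 - 10*l - 16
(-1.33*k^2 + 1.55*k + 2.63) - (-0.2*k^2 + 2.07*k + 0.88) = -1.13*k^2 - 0.52*k + 1.75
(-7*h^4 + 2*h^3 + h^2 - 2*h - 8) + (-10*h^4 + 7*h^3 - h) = -17*h^4 + 9*h^3 + h^2 - 3*h - 8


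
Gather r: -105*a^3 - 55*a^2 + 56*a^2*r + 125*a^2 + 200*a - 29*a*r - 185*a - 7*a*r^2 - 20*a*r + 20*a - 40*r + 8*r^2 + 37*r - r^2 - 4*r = -105*a^3 + 70*a^2 + 35*a + r^2*(7 - 7*a) + r*(56*a^2 - 49*a - 7)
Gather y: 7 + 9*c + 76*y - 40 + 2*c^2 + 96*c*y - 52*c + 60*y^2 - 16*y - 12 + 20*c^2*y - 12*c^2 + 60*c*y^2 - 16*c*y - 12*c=-10*c^2 - 55*c + y^2*(60*c + 60) + y*(20*c^2 + 80*c + 60) - 45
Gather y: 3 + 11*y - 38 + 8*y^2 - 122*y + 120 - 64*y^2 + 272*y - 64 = -56*y^2 + 161*y + 21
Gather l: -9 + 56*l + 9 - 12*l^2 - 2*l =-12*l^2 + 54*l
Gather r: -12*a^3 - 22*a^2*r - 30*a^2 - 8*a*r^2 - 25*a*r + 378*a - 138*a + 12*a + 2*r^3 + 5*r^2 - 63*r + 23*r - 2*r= -12*a^3 - 30*a^2 + 252*a + 2*r^3 + r^2*(5 - 8*a) + r*(-22*a^2 - 25*a - 42)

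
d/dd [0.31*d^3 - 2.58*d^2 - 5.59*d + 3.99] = 0.93*d^2 - 5.16*d - 5.59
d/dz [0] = 0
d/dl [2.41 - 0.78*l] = -0.780000000000000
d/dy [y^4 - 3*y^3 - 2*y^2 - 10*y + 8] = 4*y^3 - 9*y^2 - 4*y - 10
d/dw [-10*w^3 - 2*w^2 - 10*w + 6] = -30*w^2 - 4*w - 10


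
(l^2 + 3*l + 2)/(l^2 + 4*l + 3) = (l + 2)/(l + 3)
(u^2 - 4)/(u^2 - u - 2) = (u + 2)/(u + 1)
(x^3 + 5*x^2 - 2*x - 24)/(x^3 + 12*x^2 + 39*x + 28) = (x^2 + x - 6)/(x^2 + 8*x + 7)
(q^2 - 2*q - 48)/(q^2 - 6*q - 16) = (q + 6)/(q + 2)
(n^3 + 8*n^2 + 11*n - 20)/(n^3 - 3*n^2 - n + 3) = (n^2 + 9*n + 20)/(n^2 - 2*n - 3)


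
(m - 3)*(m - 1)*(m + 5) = m^3 + m^2 - 17*m + 15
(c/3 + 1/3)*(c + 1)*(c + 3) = c^3/3 + 5*c^2/3 + 7*c/3 + 1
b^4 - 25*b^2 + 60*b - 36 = (b - 3)*(b - 2)*(b - 1)*(b + 6)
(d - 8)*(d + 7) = d^2 - d - 56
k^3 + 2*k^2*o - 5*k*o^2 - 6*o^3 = (k - 2*o)*(k + o)*(k + 3*o)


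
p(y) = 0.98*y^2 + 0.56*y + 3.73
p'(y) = 1.96*y + 0.56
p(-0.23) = 3.65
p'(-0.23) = 0.11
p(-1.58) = 5.29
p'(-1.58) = -2.54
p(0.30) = 3.99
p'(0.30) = 1.15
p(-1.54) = 5.19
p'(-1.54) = -2.46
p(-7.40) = 53.25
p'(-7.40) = -13.94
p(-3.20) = 11.97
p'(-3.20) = -5.71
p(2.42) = 10.82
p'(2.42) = 5.30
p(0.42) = 4.14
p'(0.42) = 1.38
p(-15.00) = 215.83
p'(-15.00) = -28.84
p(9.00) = 88.15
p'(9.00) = 18.20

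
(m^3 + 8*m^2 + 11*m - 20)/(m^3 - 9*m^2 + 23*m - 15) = (m^2 + 9*m + 20)/(m^2 - 8*m + 15)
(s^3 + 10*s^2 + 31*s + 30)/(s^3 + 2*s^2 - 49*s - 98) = (s^2 + 8*s + 15)/(s^2 - 49)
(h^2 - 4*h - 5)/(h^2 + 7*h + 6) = (h - 5)/(h + 6)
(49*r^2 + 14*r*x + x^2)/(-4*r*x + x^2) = (49*r^2 + 14*r*x + x^2)/(x*(-4*r + x))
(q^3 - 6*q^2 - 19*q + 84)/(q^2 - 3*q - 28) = q - 3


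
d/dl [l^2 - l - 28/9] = 2*l - 1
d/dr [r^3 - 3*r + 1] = 3*r^2 - 3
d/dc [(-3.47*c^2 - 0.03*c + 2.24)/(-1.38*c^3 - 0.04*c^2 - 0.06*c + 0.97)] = (-4.7886*c^4 - 0.0828*c^3 + 9.4806*c^2 - 6.5526*c + 0.1053)/(1.9044*c^6 + 0.1104*c^5 + 0.1672*c^4 - 2.6724*c^3 - 0.074*c^2 - 0.1164*c + 0.9409)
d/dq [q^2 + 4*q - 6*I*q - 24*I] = 2*q + 4 - 6*I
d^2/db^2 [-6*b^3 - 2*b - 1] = -36*b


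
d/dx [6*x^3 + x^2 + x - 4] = 18*x^2 + 2*x + 1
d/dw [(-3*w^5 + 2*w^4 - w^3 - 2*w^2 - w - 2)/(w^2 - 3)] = (-9*w^6 + 4*w^5 + 44*w^4 - 24*w^3 + 10*w^2 + 16*w + 3)/(w^4 - 6*w^2 + 9)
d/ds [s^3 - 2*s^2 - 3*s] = 3*s^2 - 4*s - 3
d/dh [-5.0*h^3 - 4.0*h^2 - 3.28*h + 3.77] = -15.0*h^2 - 8.0*h - 3.28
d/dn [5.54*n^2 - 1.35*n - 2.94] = 11.08*n - 1.35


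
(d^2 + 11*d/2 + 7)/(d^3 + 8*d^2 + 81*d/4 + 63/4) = 2*(d + 2)/(2*d^2 + 9*d + 9)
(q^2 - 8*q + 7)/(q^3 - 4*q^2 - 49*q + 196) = (q - 1)/(q^2 + 3*q - 28)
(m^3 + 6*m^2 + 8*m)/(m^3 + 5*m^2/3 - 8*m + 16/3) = 3*m*(m + 2)/(3*m^2 - 7*m + 4)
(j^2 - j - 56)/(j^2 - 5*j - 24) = (j + 7)/(j + 3)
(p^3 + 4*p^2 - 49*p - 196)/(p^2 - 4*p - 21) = (p^2 + 11*p + 28)/(p + 3)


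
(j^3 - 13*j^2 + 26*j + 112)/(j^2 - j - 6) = (j^2 - 15*j + 56)/(j - 3)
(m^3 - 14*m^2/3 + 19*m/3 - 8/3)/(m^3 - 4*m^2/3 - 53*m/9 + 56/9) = 3*(m - 1)/(3*m + 7)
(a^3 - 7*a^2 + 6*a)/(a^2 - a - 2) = a*(-a^2 + 7*a - 6)/(-a^2 + a + 2)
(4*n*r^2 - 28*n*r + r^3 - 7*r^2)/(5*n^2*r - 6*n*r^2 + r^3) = (4*n*r - 28*n + r^2 - 7*r)/(5*n^2 - 6*n*r + r^2)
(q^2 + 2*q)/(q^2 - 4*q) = (q + 2)/(q - 4)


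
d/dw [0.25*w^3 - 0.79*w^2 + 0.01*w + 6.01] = 0.75*w^2 - 1.58*w + 0.01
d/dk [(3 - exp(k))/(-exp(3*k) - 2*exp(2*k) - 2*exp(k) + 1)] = (-2*exp(3*k) + 7*exp(2*k) + 12*exp(k) + 5)*exp(k)/(exp(6*k) + 4*exp(5*k) + 8*exp(4*k) + 6*exp(3*k) - 4*exp(k) + 1)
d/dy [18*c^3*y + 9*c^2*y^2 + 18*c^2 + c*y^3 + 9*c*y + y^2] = 18*c^3 + 18*c^2*y + 3*c*y^2 + 9*c + 2*y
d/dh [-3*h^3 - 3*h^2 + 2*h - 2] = -9*h^2 - 6*h + 2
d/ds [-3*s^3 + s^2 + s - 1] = -9*s^2 + 2*s + 1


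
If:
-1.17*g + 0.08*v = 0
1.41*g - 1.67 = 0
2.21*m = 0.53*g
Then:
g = 1.18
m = 0.28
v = 17.32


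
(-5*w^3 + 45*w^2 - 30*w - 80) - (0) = -5*w^3 + 45*w^2 - 30*w - 80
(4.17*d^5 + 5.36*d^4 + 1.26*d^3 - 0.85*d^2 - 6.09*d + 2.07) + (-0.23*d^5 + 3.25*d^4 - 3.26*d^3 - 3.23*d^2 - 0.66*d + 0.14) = 3.94*d^5 + 8.61*d^4 - 2.0*d^3 - 4.08*d^2 - 6.75*d + 2.21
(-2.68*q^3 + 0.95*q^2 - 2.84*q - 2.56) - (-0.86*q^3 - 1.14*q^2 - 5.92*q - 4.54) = -1.82*q^3 + 2.09*q^2 + 3.08*q + 1.98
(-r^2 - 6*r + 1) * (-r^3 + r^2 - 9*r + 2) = r^5 + 5*r^4 + 2*r^3 + 53*r^2 - 21*r + 2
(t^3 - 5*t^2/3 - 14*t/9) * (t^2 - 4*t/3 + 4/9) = t^5 - 3*t^4 + 10*t^3/9 + 4*t^2/3 - 56*t/81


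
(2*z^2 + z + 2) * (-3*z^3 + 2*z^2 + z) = -6*z^5 + z^4 - 2*z^3 + 5*z^2 + 2*z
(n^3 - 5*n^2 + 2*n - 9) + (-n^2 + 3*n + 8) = n^3 - 6*n^2 + 5*n - 1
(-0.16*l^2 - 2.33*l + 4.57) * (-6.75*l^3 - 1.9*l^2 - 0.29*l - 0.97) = 1.08*l^5 + 16.0315*l^4 - 26.3741*l^3 - 7.8521*l^2 + 0.9348*l - 4.4329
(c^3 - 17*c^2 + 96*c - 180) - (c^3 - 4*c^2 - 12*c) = -13*c^2 + 108*c - 180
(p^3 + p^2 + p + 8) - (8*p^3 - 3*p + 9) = -7*p^3 + p^2 + 4*p - 1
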